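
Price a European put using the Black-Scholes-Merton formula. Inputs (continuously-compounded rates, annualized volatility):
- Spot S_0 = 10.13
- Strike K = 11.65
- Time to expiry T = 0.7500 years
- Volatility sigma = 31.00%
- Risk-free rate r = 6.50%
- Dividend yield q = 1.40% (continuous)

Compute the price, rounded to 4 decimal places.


d1 = (ln(S/K) + (r - q + 0.5*sigma^2) * T) / (sigma * sqrt(T)) = -0.24404172
d2 = d1 - sigma * sqrt(T) = -0.51250959
exp(-rT) = 0.95241920; exp(-qT) = 0.98955493
P = K * exp(-rT) * N(-d2) - S_0 * exp(-qT) * N(-d1)
N(-d1) = 0.59640075; N(-d2) = 0.69585280
P = 11.6500 * 0.95241920 * 0.69585280 - 10.1300 * 0.98955493 * 0.59640075 = 1.7425

Answer: Price = 1.7425


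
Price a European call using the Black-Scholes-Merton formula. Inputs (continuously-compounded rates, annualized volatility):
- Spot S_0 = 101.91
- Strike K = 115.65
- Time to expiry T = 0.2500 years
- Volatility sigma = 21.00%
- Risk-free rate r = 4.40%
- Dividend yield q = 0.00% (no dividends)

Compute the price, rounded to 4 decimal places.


Answer: Price = 0.7775

Derivation:
d1 = (ln(S/K) + (r - q + 0.5*sigma^2) * T) / (sigma * sqrt(T)) = -1.04729350
d2 = d1 - sigma * sqrt(T) = -1.15229350
exp(-rT) = 0.98906028; exp(-qT) = 1.00000000
C = S_0 * exp(-qT) * N(d1) - K * exp(-rT) * N(d2)
N(d1) = 0.14748212; N(d2) = 0.12460024
C = 101.9100 * 1.00000000 * 0.14748212 - 115.6500 * 0.98906028 * 0.12460024 = 0.7775


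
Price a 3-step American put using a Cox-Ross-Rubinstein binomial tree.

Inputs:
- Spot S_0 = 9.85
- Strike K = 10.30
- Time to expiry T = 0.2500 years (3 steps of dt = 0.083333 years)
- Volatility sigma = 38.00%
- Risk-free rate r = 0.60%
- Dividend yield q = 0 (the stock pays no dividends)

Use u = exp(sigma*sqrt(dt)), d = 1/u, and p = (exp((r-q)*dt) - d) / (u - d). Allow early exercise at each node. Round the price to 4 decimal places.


Answer: Price = V(0,0) = 1.0438

Derivation:
dt = T/N = 0.083333
u = exp(sigma*sqrt(dt)) = 1.115939; d = 1/u = 0.896106
p = (exp((r-q)*dt) - d) / (u - d) = 0.474878
Discount per step: exp(-r*dt) = 0.999500
Stock lattice S(k, i) with i counting down-moves:
  k=0: S(0,0) = 9.8500
  k=1: S(1,0) = 10.9920; S(1,1) = 8.8266
  k=2: S(2,0) = 12.2664; S(2,1) = 9.8500; S(2,2) = 7.9096
  k=3: S(3,0) = 13.6886; S(3,1) = 10.9920; S(3,2) = 8.8266; S(3,3) = 7.0878
Terminal payoffs V(N, i) = max(K - S_T, 0):
  V(3,0) = 0.000000; V(3,1) = 0.000000; V(3,2) = 1.473356; V(3,3) = 3.212152
Backward induction: V(k, i) = exp(-r*dt) * [p * V(k+1, i) + (1-p) * V(k+1, i+1)]; then take max(V_cont, immediate exercise) for American.
  V(2,0) = exp(-r*dt) * [p*0.000000 + (1-p)*0.000000] = 0.000000; exercise = 0.000000; V(2,0) = max -> 0.000000
  V(2,1) = exp(-r*dt) * [p*0.000000 + (1-p)*1.473356] = 0.773304; exercise = 0.450000; V(2,1) = max -> 0.773304
  V(2,2) = exp(-r*dt) * [p*1.473356 + (1-p)*3.212152] = 2.385242; exercise = 2.390391; V(2,2) = max -> 2.390391
  V(1,0) = exp(-r*dt) * [p*0.000000 + (1-p)*0.773304] = 0.405876; exercise = 0.000000; V(1,0) = max -> 0.405876
  V(1,1) = exp(-r*dt) * [p*0.773304 + (1-p)*2.390391] = 1.621660; exercise = 1.473356; V(1,1) = max -> 1.621660
  V(0,0) = exp(-r*dt) * [p*0.405876 + (1-p)*1.621660] = 1.043789; exercise = 0.450000; V(0,0) = max -> 1.043789


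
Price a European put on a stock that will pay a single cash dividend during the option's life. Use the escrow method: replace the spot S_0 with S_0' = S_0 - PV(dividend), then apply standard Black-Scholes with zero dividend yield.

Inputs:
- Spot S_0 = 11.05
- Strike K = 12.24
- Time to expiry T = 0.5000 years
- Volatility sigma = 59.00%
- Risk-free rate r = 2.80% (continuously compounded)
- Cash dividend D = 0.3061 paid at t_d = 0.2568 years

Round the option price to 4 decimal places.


Answer: Price = 2.6183

Derivation:
PV(D) = D * exp(-r * t_d) = 0.3061 * 0.99283539 = 0.30390691
S_0' = S_0 - PV(D) = 11.0500 - 0.30390691 = 10.74609309
d1 = (ln(S_0'/K) + (r + sigma^2/2)*T) / (sigma*sqrt(T)) = -0.06985262
d2 = d1 - sigma*sqrt(T) = -0.48704562
exp(-rT) = 0.98609754
N(-d1) = 0.52784452; N(-d2) = 0.68688700
P = K * exp(-rT) * N(-d2) - S_0' * N(-d1) = 12.2400 * 0.98609754 * 0.68688700 - 10.74609309 * 0.52784452 = 2.6183


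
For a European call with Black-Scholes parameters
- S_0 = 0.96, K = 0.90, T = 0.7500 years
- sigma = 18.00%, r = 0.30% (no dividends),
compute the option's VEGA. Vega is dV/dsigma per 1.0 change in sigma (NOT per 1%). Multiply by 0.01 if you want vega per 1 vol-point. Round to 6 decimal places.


d1 = 0.5063908492; d2 = 0.3505062765
phi(d1) = 0.3509349574; exp(-qT) = 1.0000000000; exp(-rT) = 0.9977525294
Vega = S * exp(-qT) * phi(d1) * sqrt(T) = 0.9600 * 1.0000000000 * 0.3509349574 * 0.8660254038 = 0.291762

Answer: Vega = 0.291762


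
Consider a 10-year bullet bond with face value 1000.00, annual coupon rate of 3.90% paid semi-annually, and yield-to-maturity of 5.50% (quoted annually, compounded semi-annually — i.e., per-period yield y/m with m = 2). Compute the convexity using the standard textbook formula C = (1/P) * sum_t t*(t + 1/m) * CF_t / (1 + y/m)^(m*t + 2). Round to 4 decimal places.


Coupon per period c = face * coupon_rate / m = 19.500000
Periods per year m = 2; per-period yield y/m = 0.027500
Number of cashflows N = 20
Cashflows (t years, CF_t, discount factor 1/(1+y/m)^(m*t), PV):
  t = 0.5000: CF_t = 19.500000, DF = 0.973236, PV = 18.978102
  t = 1.0000: CF_t = 19.500000, DF = 0.947188, PV = 18.470172
  t = 1.5000: CF_t = 19.500000, DF = 0.921838, PV = 17.975837
  t = 2.0000: CF_t = 19.500000, DF = 0.897166, PV = 17.494732
  t = 2.5000: CF_t = 19.500000, DF = 0.873154, PV = 17.026503
  t = 3.0000: CF_t = 19.500000, DF = 0.849785, PV = 16.570806
  t = 3.5000: CF_t = 19.500000, DF = 0.827041, PV = 16.127305
  t = 4.0000: CF_t = 19.500000, DF = 0.804906, PV = 15.695674
  t = 4.5000: CF_t = 19.500000, DF = 0.783364, PV = 15.275595
  t = 5.0000: CF_t = 19.500000, DF = 0.762398, PV = 14.866759
  t = 5.5000: CF_t = 19.500000, DF = 0.741993, PV = 14.468865
  t = 6.0000: CF_t = 19.500000, DF = 0.722134, PV = 14.081621
  t = 6.5000: CF_t = 19.500000, DF = 0.702807, PV = 13.704740
  t = 7.0000: CF_t = 19.500000, DF = 0.683997, PV = 13.337947
  t = 7.5000: CF_t = 19.500000, DF = 0.665691, PV = 12.980970
  t = 8.0000: CF_t = 19.500000, DF = 0.647874, PV = 12.633548
  t = 8.5000: CF_t = 19.500000, DF = 0.630535, PV = 12.295423
  t = 9.0000: CF_t = 19.500000, DF = 0.613659, PV = 11.966349
  t = 9.5000: CF_t = 19.500000, DF = 0.597235, PV = 11.646082
  t = 10.0000: CF_t = 1019.500000, DF = 0.581251, PV = 592.584952
Price P = sum_t PV_t = 878.181983
Convexity numerator sum_t t*(t + 1/m) * CF_t / (1+y/m)^(m*t + 2):
  t = 0.5000: term = 8.987918
  t = 1.0000: term = 26.242098
  t = 1.5000: term = 51.079509
  t = 2.0000: term = 82.854029
  t = 2.5000: term = 120.954787
  t = 3.0000: term = 164.804576
  t = 3.5000: term = 213.858330
  t = 4.0000: term = 267.601665
  t = 4.5000: term = 325.549471
  t = 5.0000: term = 387.244572
  t = 5.5000: term = 452.256434
  t = 6.0000: term = 520.179929
  t = 6.5000: term = 590.634144
  t = 7.0000: term = 663.261251
  t = 7.5000: term = 737.725410
  t = 8.0000: term = 813.711726
  t = 8.5000: term = 890.925247
  t = 9.0000: term = 969.090007
  t = 9.5000: term = 1047.948101
  t = 10.0000: term = 58935.402938
Convexity = (1/P) * sum = 67270.312142 / 878.181983 = 76.601790

Answer: Convexity = 76.6018


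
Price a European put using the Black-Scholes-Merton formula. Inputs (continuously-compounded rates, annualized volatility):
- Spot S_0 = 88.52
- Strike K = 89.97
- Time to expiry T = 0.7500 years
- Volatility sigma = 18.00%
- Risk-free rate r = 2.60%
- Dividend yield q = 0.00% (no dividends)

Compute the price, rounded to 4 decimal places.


Answer: Price = 5.3480

Derivation:
d1 = (ln(S/K) + (r - q + 0.5*sigma^2) * T) / (sigma * sqrt(T)) = 0.09880538
d2 = d1 - sigma * sqrt(T) = -0.05707920
exp(-rT) = 0.98068890; exp(-qT) = 1.00000000
P = K * exp(-rT) * N(-d2) - S_0 * exp(-qT) * N(-d1)
N(-d1) = 0.46064640; N(-d2) = 0.52275895
P = 89.9700 * 0.98068890 * 0.52275895 - 88.5200 * 1.00000000 * 0.46064640 = 5.3480


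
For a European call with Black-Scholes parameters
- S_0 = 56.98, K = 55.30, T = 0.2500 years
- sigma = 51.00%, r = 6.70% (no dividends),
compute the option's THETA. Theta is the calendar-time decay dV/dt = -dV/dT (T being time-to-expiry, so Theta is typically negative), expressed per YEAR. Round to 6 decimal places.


Answer: Theta = -12.949901

Derivation:
d1 = 0.3105487080; d2 = 0.0555487080
phi(d1) = 0.3801616267; exp(-qT) = 1.0000000000; exp(-rT) = 0.9833895013
Theta = -S*exp(-qT)*phi(d1)*sigma/(2*sqrt(T)) - r*K*exp(-rT)*N(d2) + q*S*exp(-qT)*N(d1)
N(d1) = 0.6219281373; N(d2) = 0.5221493368; sqrt(T) = 0.5000000000
Term 1 = -56.9800 * 1.0000000000 * 0.3801616267 * 0.5100 / (2 * 0.5000000000) = -11.0474208396
Term 2 = -0.0670 * 55.3000 * 0.9833895013 * 0.5221493368 = -1.9024805794
Term 3 = 0 (no dividend yield, q = 0)
Theta = -11.0474208396 + (-1.9024805794) + (0.0000000000) = -12.949901


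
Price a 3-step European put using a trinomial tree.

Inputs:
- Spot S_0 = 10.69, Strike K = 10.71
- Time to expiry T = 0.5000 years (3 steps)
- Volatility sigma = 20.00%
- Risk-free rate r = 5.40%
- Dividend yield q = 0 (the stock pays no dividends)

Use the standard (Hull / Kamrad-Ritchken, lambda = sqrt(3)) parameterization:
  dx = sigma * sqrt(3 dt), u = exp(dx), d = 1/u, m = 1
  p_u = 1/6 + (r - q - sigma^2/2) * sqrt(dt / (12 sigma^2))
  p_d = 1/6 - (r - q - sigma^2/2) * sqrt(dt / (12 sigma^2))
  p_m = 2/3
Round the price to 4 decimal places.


Answer: Price = V(0,0) = 0.4192

Derivation:
dt = T/N = 0.166667; dx = sigma*sqrt(3*dt) = 0.141421
u = exp(dx) = 1.151910; d = 1/u = 0.868123
p_u = 0.186701, p_m = 0.666667, p_d = 0.146632
Discount per step: exp(-r*dt) = 0.991040
Stock lattice S(k, j) with j the centered position index:
  k=0: S(0,+0) = 10.6900
  k=1: S(1,-1) = 9.2802; S(1,+0) = 10.6900; S(1,+1) = 12.3139
  k=2: S(2,-2) = 8.0564; S(2,-1) = 9.2802; S(2,+0) = 10.6900; S(2,+1) = 12.3139; S(2,+2) = 14.1845
  k=3: S(3,-3) = 6.9939; S(3,-2) = 8.0564; S(3,-1) = 9.2802; S(3,+0) = 10.6900; S(3,+1) = 12.3139; S(3,+2) = 14.1845; S(3,+3) = 16.3393
Terminal payoffs V(N, j) = max(K - S_T, 0):
  V(3,-3) = 3.716056; V(3,-2) = 2.653606; V(3,-1) = 1.429760; V(3,+0) = 0.020000; V(3,+1) = 0.000000; V(3,+2) = 0.000000; V(3,+3) = 0.000000
Backward induction: V(k, j) = exp(-r*dt) * [p_u * V(k+1, j+1) + p_m * V(k+1, j) + p_d * V(k+1, j-1)]
  V(2,-2) = exp(-r*dt) * [p_u*1.429760 + p_m*2.653606 + p_d*3.716056] = 2.557778
  V(2,-1) = exp(-r*dt) * [p_u*0.020000 + p_m*1.429760 + p_d*2.653606] = 1.333951
  V(2,+0) = exp(-r*dt) * [p_u*0.000000 + p_m*0.020000 + p_d*1.429760] = 0.220984
  V(2,+1) = exp(-r*dt) * [p_u*0.000000 + p_m*0.000000 + p_d*0.020000] = 0.002906
  V(2,+2) = exp(-r*dt) * [p_u*0.000000 + p_m*0.000000 + p_d*0.000000] = 0.000000
  V(1,-1) = exp(-r*dt) * [p_u*0.220984 + p_m*1.333951 + p_d*2.557778] = 1.293913
  V(1,+0) = exp(-r*dt) * [p_u*0.002906 + p_m*0.220984 + p_d*1.333951] = 0.340388
  V(1,+1) = exp(-r*dt) * [p_u*0.000000 + p_m*0.002906 + p_d*0.220984] = 0.034033
  V(0,+0) = exp(-r*dt) * [p_u*0.034033 + p_m*0.340388 + p_d*1.293913] = 0.419218


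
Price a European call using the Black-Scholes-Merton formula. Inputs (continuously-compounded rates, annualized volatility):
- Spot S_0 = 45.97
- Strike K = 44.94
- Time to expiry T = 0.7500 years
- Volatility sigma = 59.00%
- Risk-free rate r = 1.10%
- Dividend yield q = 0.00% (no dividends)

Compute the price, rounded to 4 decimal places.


Answer: Price = 9.8445

Derivation:
d1 = (ln(S/K) + (r - q + 0.5*sigma^2) * T) / (sigma * sqrt(T)) = 0.31597351
d2 = d1 - sigma * sqrt(T) = -0.19498147
exp(-rT) = 0.99178394; exp(-qT) = 1.00000000
C = S_0 * exp(-qT) * N(d1) - K * exp(-rT) * N(d2)
N(d1) = 0.62398869; N(d2) = 0.42270373
C = 45.9700 * 1.00000000 * 0.62398869 - 44.9400 * 0.99178394 * 0.42270373 = 9.8445


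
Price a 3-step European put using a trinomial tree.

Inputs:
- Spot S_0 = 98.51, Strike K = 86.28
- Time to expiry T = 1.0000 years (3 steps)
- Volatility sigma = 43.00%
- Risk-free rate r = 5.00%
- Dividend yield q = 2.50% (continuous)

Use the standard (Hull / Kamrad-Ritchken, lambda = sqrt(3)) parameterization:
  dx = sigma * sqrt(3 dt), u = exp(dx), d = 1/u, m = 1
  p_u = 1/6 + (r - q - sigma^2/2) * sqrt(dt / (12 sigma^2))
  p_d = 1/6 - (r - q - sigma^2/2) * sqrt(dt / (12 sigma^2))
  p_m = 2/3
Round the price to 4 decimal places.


dt = T/N = 0.333333; dx = sigma*sqrt(3*dt) = 0.430000
u = exp(dx) = 1.537258; d = 1/u = 0.650509
p_u = 0.140523, p_m = 0.666667, p_d = 0.192810
Discount per step: exp(-r*dt) = 0.983471
Stock lattice S(k, j) with j the centered position index:
  k=0: S(0,+0) = 98.5100
  k=1: S(1,-1) = 64.0817; S(1,+0) = 98.5100; S(1,+1) = 151.4352
  k=2: S(2,-2) = 41.6857; S(2,-1) = 64.0817; S(2,+0) = 98.5100; S(2,+1) = 151.4352; S(2,+2) = 232.7950
  k=3: S(3,-3) = 27.1169; S(3,-2) = 41.6857; S(3,-1) = 64.0817; S(3,+0) = 98.5100; S(3,+1) = 151.4352; S(3,+2) = 232.7950; S(3,+3) = 357.8658
Terminal payoffs V(N, j) = max(K - S_T, 0):
  V(3,-3) = 59.163075; V(3,-2) = 44.594303; V(3,-1) = 22.198349; V(3,+0) = 0.000000; V(3,+1) = 0.000000; V(3,+2) = 0.000000; V(3,+3) = 0.000000
Backward induction: V(k, j) = exp(-r*dt) * [p_u * V(k+1, j+1) + p_m * V(k+1, j) + p_d * V(k+1, j-1)]
  V(2,-2) = exp(-r*dt) * [p_u*22.198349 + p_m*44.594303 + p_d*59.163075] = 43.524667
  V(2,-1) = exp(-r*dt) * [p_u*0.000000 + p_m*22.198349 + p_d*44.594303] = 23.010410
  V(2,+0) = exp(-r*dt) * [p_u*0.000000 + p_m*0.000000 + p_d*22.198349] = 4.209322
  V(2,+1) = exp(-r*dt) * [p_u*0.000000 + p_m*0.000000 + p_d*0.000000] = 0.000000
  V(2,+2) = exp(-r*dt) * [p_u*0.000000 + p_m*0.000000 + p_d*0.000000] = 0.000000
  V(1,-1) = exp(-r*dt) * [p_u*4.209322 + p_m*23.010410 + p_d*43.524667] = 23.921739
  V(1,+0) = exp(-r*dt) * [p_u*0.000000 + p_m*4.209322 + p_d*23.010410] = 7.123140
  V(1,+1) = exp(-r*dt) * [p_u*0.000000 + p_m*0.000000 + p_d*4.209322] = 0.798185
  V(0,+0) = exp(-r*dt) * [p_u*0.798185 + p_m*7.123140 + p_d*23.921739] = 9.316696

Answer: Price = V(0,0) = 9.3167


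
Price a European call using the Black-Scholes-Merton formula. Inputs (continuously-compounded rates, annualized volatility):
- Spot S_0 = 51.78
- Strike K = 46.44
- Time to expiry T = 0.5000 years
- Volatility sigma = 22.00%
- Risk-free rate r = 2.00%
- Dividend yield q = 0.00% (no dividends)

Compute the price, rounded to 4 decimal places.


Answer: Price = 6.7722

Derivation:
d1 = (ln(S/K) + (r - q + 0.5*sigma^2) * T) / (sigma * sqrt(T)) = 0.84173231
d2 = d1 - sigma * sqrt(T) = 0.68616882
exp(-rT) = 0.99004983; exp(-qT) = 1.00000000
C = S_0 * exp(-qT) * N(d1) - K * exp(-rT) * N(d2)
N(d1) = 0.80003110; N(d2) = 0.75369667
C = 51.7800 * 1.00000000 * 0.80003110 - 46.4400 * 0.99004983 * 0.75369667 = 6.7722


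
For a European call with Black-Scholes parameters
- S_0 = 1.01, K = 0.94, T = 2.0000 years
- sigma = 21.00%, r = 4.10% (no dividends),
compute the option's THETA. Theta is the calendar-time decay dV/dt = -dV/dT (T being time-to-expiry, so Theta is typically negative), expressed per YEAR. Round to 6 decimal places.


d1 = 0.6664506147; d2 = 0.3694657666
phi(d1) = 0.3194940130; exp(-qT) = 1.0000000000; exp(-rT) = 0.9212719587
Theta = -S*exp(-qT)*phi(d1)*sigma/(2*sqrt(T)) - r*K*exp(-rT)*N(d2) + q*S*exp(-qT)*N(d1)
N(d1) = 0.7474384401; N(d2) = 0.6441097074; sqrt(T) = 1.4142135624
Term 1 = -1.0100 * 1.0000000000 * 0.3194940130 * 0.2100 / (2 * 1.4142135624) = -0.0239584324
Term 2 = -0.0410 * 0.9400 * 0.9212719587 * 0.6441097074 = -0.0228696442
Term 3 = 0 (no dividend yield, q = 0)
Theta = -0.0239584324 + (-0.0228696442) + (0.0000000000) = -0.046828

Answer: Theta = -0.046828


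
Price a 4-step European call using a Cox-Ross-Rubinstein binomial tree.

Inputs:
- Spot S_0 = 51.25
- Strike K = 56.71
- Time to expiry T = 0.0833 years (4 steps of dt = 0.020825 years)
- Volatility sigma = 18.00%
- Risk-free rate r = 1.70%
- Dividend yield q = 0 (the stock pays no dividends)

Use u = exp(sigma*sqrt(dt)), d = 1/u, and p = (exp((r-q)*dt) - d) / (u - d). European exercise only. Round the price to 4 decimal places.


Answer: Price = V(0,0) = 0.0095

Derivation:
dt = T/N = 0.020825
u = exp(sigma*sqrt(dt)) = 1.026316; d = 1/u = 0.974359
p = (exp((r-q)*dt) - d) / (u - d) = 0.500321
Discount per step: exp(-r*dt) = 0.999646
Stock lattice S(k, i) with i counting down-moves:
  k=0: S(0,0) = 51.2500
  k=1: S(1,0) = 52.5987; S(1,1) = 49.9359
  k=2: S(2,0) = 53.9829; S(2,1) = 51.2500; S(2,2) = 48.6555
  k=3: S(3,0) = 55.4035; S(3,1) = 52.5987; S(3,2) = 49.9359; S(3,3) = 47.4079
  k=4: S(4,0) = 56.8615; S(4,1) = 53.9829; S(4,2) = 51.2500; S(4,3) = 48.6555; S(4,4) = 46.1923
Terminal payoffs V(N, i) = max(S_T - K, 0):
  V(4,0) = 0.151466; V(4,1) = 0.000000; V(4,2) = 0.000000; V(4,3) = 0.000000; V(4,4) = 0.000000
Backward induction: V(k, i) = exp(-r*dt) * [p * V(k+1, i) + (1-p) * V(k+1, i+1)].
  V(3,0) = exp(-r*dt) * [p*0.151466 + (1-p)*0.000000] = 0.075755
  V(3,1) = exp(-r*dt) * [p*0.000000 + (1-p)*0.000000] = 0.000000
  V(3,2) = exp(-r*dt) * [p*0.000000 + (1-p)*0.000000] = 0.000000
  V(3,3) = exp(-r*dt) * [p*0.000000 + (1-p)*0.000000] = 0.000000
  V(2,0) = exp(-r*dt) * [p*0.075755 + (1-p)*0.000000] = 0.037888
  V(2,1) = exp(-r*dt) * [p*0.000000 + (1-p)*0.000000] = 0.000000
  V(2,2) = exp(-r*dt) * [p*0.000000 + (1-p)*0.000000] = 0.000000
  V(1,0) = exp(-r*dt) * [p*0.037888 + (1-p)*0.000000] = 0.018950
  V(1,1) = exp(-r*dt) * [p*0.000000 + (1-p)*0.000000] = 0.000000
  V(0,0) = exp(-r*dt) * [p*0.018950 + (1-p)*0.000000] = 0.009478


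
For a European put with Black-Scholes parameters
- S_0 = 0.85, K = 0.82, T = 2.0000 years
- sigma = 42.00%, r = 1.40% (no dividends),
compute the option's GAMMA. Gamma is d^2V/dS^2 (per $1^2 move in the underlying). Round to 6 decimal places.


d1 = 0.4046199844; d2 = -0.1893497118
phi(d1) = 0.3675862849; exp(-qT) = 1.0000000000; exp(-rT) = 0.9723883668
Gamma = exp(-qT) * phi(d1) / (S * sigma * sqrt(T)) = 1.0000000000 * 0.3675862849 / (0.8500 * 0.4200 * 1.4142135624) = 0.728075

Answer: Gamma = 0.728075


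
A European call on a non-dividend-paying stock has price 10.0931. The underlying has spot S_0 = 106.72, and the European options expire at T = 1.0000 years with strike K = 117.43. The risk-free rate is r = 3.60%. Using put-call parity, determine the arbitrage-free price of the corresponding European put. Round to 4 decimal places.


Answer: Put price = 16.6508

Derivation:
Put-call parity: C - P = S_0 * exp(-qT) - K * exp(-rT).
S_0 * exp(-qT) = 106.7200 * 1.00000000 = 106.72000000
K * exp(-rT) = 117.4300 * 0.96464029 = 113.27770966
P = C - S*exp(-qT) + K*exp(-rT)
P = 10.0931 - 106.72000000 + 113.27770966 = 16.6508


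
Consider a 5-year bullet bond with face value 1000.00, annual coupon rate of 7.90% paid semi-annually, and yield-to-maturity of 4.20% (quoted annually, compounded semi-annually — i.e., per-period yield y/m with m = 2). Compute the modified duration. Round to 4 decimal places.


Answer: Modified duration = 4.2043

Derivation:
Coupon per period c = face * coupon_rate / m = 39.500000
Periods per year m = 2; per-period yield y/m = 0.021000
Number of cashflows N = 10
Cashflows (t years, CF_t, discount factor 1/(1+y/m)^(m*t), PV):
  t = 0.5000: CF_t = 39.500000, DF = 0.979432, PV = 38.687561
  t = 1.0000: CF_t = 39.500000, DF = 0.959287, PV = 37.891833
  t = 1.5000: CF_t = 39.500000, DF = 0.939556, PV = 37.112471
  t = 2.0000: CF_t = 39.500000, DF = 0.920231, PV = 36.349139
  t = 2.5000: CF_t = 39.500000, DF = 0.901304, PV = 35.601507
  t = 3.0000: CF_t = 39.500000, DF = 0.882766, PV = 34.869253
  t = 3.5000: CF_t = 39.500000, DF = 0.864609, PV = 34.152060
  t = 4.0000: CF_t = 39.500000, DF = 0.846826, PV = 33.449618
  t = 4.5000: CF_t = 39.500000, DF = 0.829408, PV = 32.761624
  t = 5.0000: CF_t = 1039.500000, DF = 0.812349, PV = 844.436647
Price P = sum_t PV_t = 1165.311712
First compute Macaulay numerator sum_t t * PV_t:
  t * PV_t at t = 0.5000: 19.343781
  t * PV_t at t = 1.0000: 37.891833
  t * PV_t at t = 1.5000: 55.668706
  t * PV_t at t = 2.0000: 72.698278
  t * PV_t at t = 2.5000: 89.003768
  t * PV_t at t = 3.0000: 104.607759
  t * PV_t at t = 3.5000: 119.532209
  t * PV_t at t = 4.0000: 133.798471
  t * PV_t at t = 4.5000: 147.427306
  t * PV_t at t = 5.0000: 4222.183237
Macaulay duration D = 5002.155347 / 1165.311712 = 4.292547
Modified duration = D / (1 + y/m) = 4.292547 / (1 + 0.021000) = 4.204258


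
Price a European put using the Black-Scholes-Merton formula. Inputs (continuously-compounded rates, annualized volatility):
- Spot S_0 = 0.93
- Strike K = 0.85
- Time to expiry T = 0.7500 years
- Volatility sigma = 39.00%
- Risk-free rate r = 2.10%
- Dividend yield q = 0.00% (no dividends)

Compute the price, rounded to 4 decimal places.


Answer: Price = 0.0775

Derivation:
d1 = (ln(S/K) + (r - q + 0.5*sigma^2) * T) / (sigma * sqrt(T)) = 0.48182319
d2 = d1 - sigma * sqrt(T) = 0.14407328
exp(-rT) = 0.98437338; exp(-qT) = 1.00000000
P = K * exp(-rT) * N(-d2) - S_0 * exp(-qT) * N(-d1)
N(-d1) = 0.31496578; N(-d2) = 0.44272130
P = 0.8500 * 0.98437338 * 0.44272130 - 0.9300 * 1.00000000 * 0.31496578 = 0.0775


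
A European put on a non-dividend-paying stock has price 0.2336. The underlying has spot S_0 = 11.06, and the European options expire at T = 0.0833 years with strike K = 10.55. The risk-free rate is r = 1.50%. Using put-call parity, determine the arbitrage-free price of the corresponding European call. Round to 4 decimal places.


Put-call parity: C - P = S_0 * exp(-qT) - K * exp(-rT).
S_0 * exp(-qT) = 11.0600 * 1.00000000 = 11.06000000
K * exp(-rT) = 10.5500 * 0.99875128 = 10.53682601
C = P + S*exp(-qT) - K*exp(-rT)
C = 0.2336 + 11.06000000 - 10.53682601 = 0.7568

Answer: Call price = 0.7568


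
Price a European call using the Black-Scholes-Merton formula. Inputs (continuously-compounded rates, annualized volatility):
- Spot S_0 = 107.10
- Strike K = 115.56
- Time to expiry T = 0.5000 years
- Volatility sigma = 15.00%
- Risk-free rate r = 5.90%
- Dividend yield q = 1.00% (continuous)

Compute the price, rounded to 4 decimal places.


Answer: Price = 2.3436

Derivation:
d1 = (ln(S/K) + (r - q + 0.5*sigma^2) * T) / (sigma * sqrt(T)) = -0.43276725
d2 = d1 - sigma * sqrt(T) = -0.53883326
exp(-rT) = 0.97093088; exp(-qT) = 0.99501248
C = S_0 * exp(-qT) * N(d1) - K * exp(-rT) * N(d2)
N(d1) = 0.33259194; N(d2) = 0.29500095
C = 107.1000 * 0.99501248 * 0.33259194 - 115.5600 * 0.97093088 * 0.29500095 = 2.3436


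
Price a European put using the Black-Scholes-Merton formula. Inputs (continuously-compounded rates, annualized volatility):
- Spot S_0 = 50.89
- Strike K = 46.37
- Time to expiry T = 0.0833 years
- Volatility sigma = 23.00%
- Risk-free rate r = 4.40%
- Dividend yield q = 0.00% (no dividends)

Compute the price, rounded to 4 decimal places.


d1 = (ln(S/K) + (r - q + 0.5*sigma^2) * T) / (sigma * sqrt(T)) = 1.48959396
d2 = d1 - sigma * sqrt(T) = 1.42321196
exp(-rT) = 0.99634151; exp(-qT) = 1.00000000
P = K * exp(-rT) * N(-d2) - S_0 * exp(-qT) * N(-d1)
N(-d1) = 0.06816552; N(-d2) = 0.07733736
P = 46.3700 * 0.99634151 * 0.07733736 - 50.8900 * 1.00000000 * 0.06816552 = 0.1041

Answer: Price = 0.1041


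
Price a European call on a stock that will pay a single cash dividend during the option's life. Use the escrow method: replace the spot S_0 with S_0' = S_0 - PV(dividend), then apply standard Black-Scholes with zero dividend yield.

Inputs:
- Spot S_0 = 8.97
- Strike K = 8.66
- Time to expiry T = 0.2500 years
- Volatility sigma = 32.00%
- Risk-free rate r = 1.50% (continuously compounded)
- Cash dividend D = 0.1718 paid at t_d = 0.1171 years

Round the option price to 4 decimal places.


Answer: Price = 0.6452

Derivation:
PV(D) = D * exp(-r * t_d) = 0.1718 * 0.99824504 = 0.17149850
S_0' = S_0 - PV(D) = 8.9700 - 0.17149850 = 8.79850150
d1 = (ln(S_0'/K) + (r + sigma^2/2)*T) / (sigma*sqrt(T)) = 0.20260438
d2 = d1 - sigma*sqrt(T) = 0.04260438
exp(-rT) = 0.99625702
N(d1) = 0.58027787; N(d2) = 0.51699155
C = S_0' * N(d1) - K * exp(-rT) * N(d2) = 8.79850150 * 0.58027787 - 8.6600 * 0.99625702 * 0.51699155 = 0.6452


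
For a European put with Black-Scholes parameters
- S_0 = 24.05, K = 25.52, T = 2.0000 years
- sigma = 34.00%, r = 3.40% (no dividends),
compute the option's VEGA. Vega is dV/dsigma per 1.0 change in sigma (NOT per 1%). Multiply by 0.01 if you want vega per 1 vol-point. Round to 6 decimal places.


d1 = 0.2584528070; d2 = -0.2223798042
phi(d1) = 0.3858380875; exp(-qT) = 1.0000000000; exp(-rT) = 0.9342604736
Vega = S * exp(-qT) * phi(d1) * sqrt(T) = 24.0500 * 1.0000000000 * 0.3858380875 * 1.4142135624 = 13.123062

Answer: Vega = 13.123062


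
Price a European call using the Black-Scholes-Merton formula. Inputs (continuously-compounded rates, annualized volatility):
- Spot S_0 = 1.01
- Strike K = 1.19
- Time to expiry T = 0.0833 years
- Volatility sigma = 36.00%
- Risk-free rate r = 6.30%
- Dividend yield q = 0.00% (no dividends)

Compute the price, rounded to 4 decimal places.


Answer: Price = 0.0031

Derivation:
d1 = (ln(S/K) + (r - q + 0.5*sigma^2) * T) / (sigma * sqrt(T)) = -1.47597592
d2 = d1 - sigma * sqrt(T) = -1.57987818
exp(-rT) = 0.99476585; exp(-qT) = 1.00000000
C = S_0 * exp(-qT) * N(d1) - K * exp(-rT) * N(d2)
N(d1) = 0.06997518; N(d2) = 0.05706738
C = 1.0100 * 1.00000000 * 0.06997518 - 1.1900 * 0.99476585 * 0.05706738 = 0.0031


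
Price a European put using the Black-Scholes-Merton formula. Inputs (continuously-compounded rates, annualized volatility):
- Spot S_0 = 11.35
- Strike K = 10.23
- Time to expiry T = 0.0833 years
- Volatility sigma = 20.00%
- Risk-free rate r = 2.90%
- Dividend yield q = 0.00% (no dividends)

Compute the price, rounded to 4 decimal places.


Answer: Price = 0.0080

Derivation:
d1 = (ln(S/K) + (r - q + 0.5*sigma^2) * T) / (sigma * sqrt(T)) = 1.87055365
d2 = d1 - sigma * sqrt(T) = 1.81283017
exp(-rT) = 0.99758722; exp(-qT) = 1.00000000
P = K * exp(-rT) * N(-d2) - S_0 * exp(-qT) * N(-d1)
N(-d1) = 0.03070349; N(-d2) = 0.03492901
P = 10.2300 * 0.99758722 * 0.03492901 - 11.3500 * 1.00000000 * 0.03070349 = 0.0080


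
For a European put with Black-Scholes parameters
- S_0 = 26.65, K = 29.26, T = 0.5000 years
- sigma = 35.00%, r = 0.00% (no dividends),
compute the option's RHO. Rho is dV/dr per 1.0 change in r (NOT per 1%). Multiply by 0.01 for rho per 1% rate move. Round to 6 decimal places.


Answer: Rho = -10.122620

Derivation:
d1 = -0.2537795933; d2 = -0.5012669667
phi(d1) = 0.3863001681; exp(-qT) = 1.0000000000; exp(-rT) = 1.0000000000
N(-d2) = 0.6919083750
Rho = -K*T*exp(-rT)*N(-d2) = -29.2600 * 0.5000 * 1.0000000000 * 0.6919083750 = -10.122620


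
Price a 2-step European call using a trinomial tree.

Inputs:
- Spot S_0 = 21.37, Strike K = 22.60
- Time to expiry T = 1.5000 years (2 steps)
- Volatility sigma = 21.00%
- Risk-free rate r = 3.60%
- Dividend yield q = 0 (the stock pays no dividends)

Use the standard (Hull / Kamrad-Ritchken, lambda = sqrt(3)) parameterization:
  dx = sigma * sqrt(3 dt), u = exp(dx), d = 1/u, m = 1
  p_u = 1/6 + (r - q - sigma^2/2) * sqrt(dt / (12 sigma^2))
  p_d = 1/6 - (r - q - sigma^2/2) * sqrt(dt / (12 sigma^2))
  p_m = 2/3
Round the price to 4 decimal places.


Answer: Price = V(0,0) = 2.1048

Derivation:
dt = T/N = 0.750000; dx = sigma*sqrt(3*dt) = 0.315000
u = exp(dx) = 1.370259; d = 1/u = 0.729789
p_u = 0.183274, p_m = 0.666667, p_d = 0.150060
Discount per step: exp(-r*dt) = 0.973361
Stock lattice S(k, j) with j the centered position index:
  k=0: S(0,+0) = 21.3700
  k=1: S(1,-1) = 15.5956; S(1,+0) = 21.3700; S(1,+1) = 29.2824
  k=2: S(2,-2) = 11.3815; S(2,-1) = 15.5956; S(2,+0) = 21.3700; S(2,+1) = 29.2824; S(2,+2) = 40.1245
Terminal payoffs V(N, j) = max(S_T - K, 0):
  V(2,-2) = 0.000000; V(2,-1) = 0.000000; V(2,+0) = 0.000000; V(2,+1) = 6.682441; V(2,+2) = 17.524538
Backward induction: V(k, j) = exp(-r*dt) * [p_u * V(k+1, j+1) + p_m * V(k+1, j) + p_d * V(k+1, j-1)]
  V(1,-1) = exp(-r*dt) * [p_u*0.000000 + p_m*0.000000 + p_d*0.000000] = 0.000000
  V(1,+0) = exp(-r*dt) * [p_u*6.682441 + p_m*0.000000 + p_d*0.000000] = 1.192092
  V(1,+1) = exp(-r*dt) * [p_u*17.524538 + p_m*6.682441 + p_d*0.000000] = 7.462517
  V(0,+0) = exp(-r*dt) * [p_u*7.462517 + p_m*1.192092 + p_d*0.000000] = 2.104808


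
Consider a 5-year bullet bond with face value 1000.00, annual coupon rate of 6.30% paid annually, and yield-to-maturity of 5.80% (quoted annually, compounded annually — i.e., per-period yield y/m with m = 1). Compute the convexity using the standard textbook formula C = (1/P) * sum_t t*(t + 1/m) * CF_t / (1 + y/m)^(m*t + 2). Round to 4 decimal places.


Coupon per period c = face * coupon_rate / m = 63.000000
Periods per year m = 1; per-period yield y/m = 0.058000
Number of cashflows N = 5
Cashflows (t years, CF_t, discount factor 1/(1+y/m)^(m*t), PV):
  t = 1.0000: CF_t = 63.000000, DF = 0.945180, PV = 59.546314
  t = 2.0000: CF_t = 63.000000, DF = 0.893364, PV = 56.281960
  t = 3.0000: CF_t = 63.000000, DF = 0.844390, PV = 53.196560
  t = 4.0000: CF_t = 63.000000, DF = 0.798100, PV = 50.280302
  t = 5.0000: CF_t = 1063.000000, DF = 0.754348, PV = 801.871773
Price P = sum_t PV_t = 1021.176909
Convexity numerator sum_t t*(t + 1/m) * CF_t / (1+y/m)^(m*t + 2):
  t = 1.0000: term = 106.393119
  t = 2.0000: term = 301.681813
  t = 3.0000: term = 570.286981
  t = 4.0000: term = 898.372685
  t = 5.0000: term = 21490.911976
Convexity = (1/P) * sum = 23367.646574 / 1021.176909 = 22.883054

Answer: Convexity = 22.8831


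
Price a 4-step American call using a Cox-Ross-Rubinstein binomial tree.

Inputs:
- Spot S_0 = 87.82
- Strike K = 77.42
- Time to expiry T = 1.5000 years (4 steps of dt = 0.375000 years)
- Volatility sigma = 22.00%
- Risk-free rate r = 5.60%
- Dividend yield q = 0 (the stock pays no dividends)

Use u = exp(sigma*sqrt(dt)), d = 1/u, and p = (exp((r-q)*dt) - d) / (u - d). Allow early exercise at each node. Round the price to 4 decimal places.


dt = T/N = 0.375000
u = exp(sigma*sqrt(dt)) = 1.144219; d = 1/u = 0.873959
p = (exp((r-q)*dt) - d) / (u - d) = 0.544895
Discount per step: exp(-r*dt) = 0.979219
Stock lattice S(k, i) with i counting down-moves:
  k=0: S(0,0) = 87.8200
  k=1: S(1,0) = 100.4853; S(1,1) = 76.7511
  k=2: S(2,0) = 114.9771; S(2,1) = 87.8200; S(2,2) = 67.0773
  k=3: S(3,0) = 131.5590; S(3,1) = 100.4853; S(3,2) = 76.7511; S(3,3) = 58.6228
  k=4: S(4,0) = 150.5322; S(4,1) = 114.9771; S(4,2) = 87.8200; S(4,3) = 67.0773; S(4,4) = 51.2339
Terminal payoffs V(N, i) = max(S_T - K, 0):
  V(4,0) = 73.112199; V(4,1) = 37.557118; V(4,2) = 10.400000; V(4,3) = 0.000000; V(4,4) = 0.000000
Backward induction: V(k, i) = exp(-r*dt) * [p * V(k+1, i) + (1-p) * V(k+1, i+1)]; then take max(V_cont, immediate exercise) for American.
  V(3,0) = exp(-r*dt) * [p*73.112199 + (1-p)*37.557118] = 55.747822; exercise = 54.138954; V(3,0) = max -> 55.747822
  V(3,1) = exp(-r*dt) * [p*37.557118 + (1-p)*10.400000] = 24.674143; exercise = 23.065275; V(3,1) = max -> 24.674143
  V(3,2) = exp(-r*dt) * [p*10.400000 + (1-p)*0.000000] = 5.549144; exercise = 0.000000; V(3,2) = max -> 5.549144
  V(3,3) = exp(-r*dt) * [p*0.000000 + (1-p)*0.000000] = 0.000000; exercise = 0.000000; V(3,3) = max -> 0.000000
  V(2,0) = exp(-r*dt) * [p*55.747822 + (1-p)*24.674143] = 40.741420; exercise = 37.557118; V(2,0) = max -> 40.741420
  V(2,1) = exp(-r*dt) * [p*24.674143 + (1-p)*5.549144] = 15.638382; exercise = 10.400000; V(2,1) = max -> 15.638382
  V(2,2) = exp(-r*dt) * [p*5.549144 + (1-p)*0.000000] = 2.960865; exercise = 0.000000; V(2,2) = max -> 2.960865
  V(1,0) = exp(-r*dt) * [p*40.741420 + (1-p)*15.638382] = 28.707667; exercise = 23.065275; V(1,0) = max -> 28.707667
  V(1,1) = exp(-r*dt) * [p*15.638382 + (1-p)*2.960865] = 9.663698; exercise = 0.000000; V(1,1) = max -> 9.663698
  V(0,0) = exp(-r*dt) * [p*28.707667 + (1-p)*9.663698] = 19.624197; exercise = 10.400000; V(0,0) = max -> 19.624197

Answer: Price = V(0,0) = 19.6242


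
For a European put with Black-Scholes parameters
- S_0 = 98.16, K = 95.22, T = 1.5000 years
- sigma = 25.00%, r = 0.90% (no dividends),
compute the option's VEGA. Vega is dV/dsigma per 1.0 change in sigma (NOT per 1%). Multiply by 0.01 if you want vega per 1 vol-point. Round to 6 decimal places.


Answer: Vega = 45.898714

Derivation:
d1 = 0.2964986382; d2 = -0.0096875796
phi(d1) = 0.3817862987; exp(-qT) = 1.0000000000; exp(-rT) = 0.9865907163
Vega = S * exp(-qT) * phi(d1) * sqrt(T) = 98.1600 * 1.0000000000 * 0.3817862987 * 1.2247448714 = 45.898714


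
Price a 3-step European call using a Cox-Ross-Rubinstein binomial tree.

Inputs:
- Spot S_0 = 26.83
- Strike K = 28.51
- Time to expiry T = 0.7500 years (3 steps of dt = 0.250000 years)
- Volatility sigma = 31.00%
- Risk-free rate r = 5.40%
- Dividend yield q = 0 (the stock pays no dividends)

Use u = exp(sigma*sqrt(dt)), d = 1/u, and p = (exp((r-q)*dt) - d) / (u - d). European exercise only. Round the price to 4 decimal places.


Answer: Price = V(0,0) = 2.7816

Derivation:
dt = T/N = 0.250000
u = exp(sigma*sqrt(dt)) = 1.167658; d = 1/u = 0.856415
p = (exp((r-q)*dt) - d) / (u - d) = 0.504996
Discount per step: exp(-r*dt) = 0.986591
Stock lattice S(k, i) with i counting down-moves:
  k=0: S(0,0) = 26.8300
  k=1: S(1,0) = 31.3283; S(1,1) = 22.9776
  k=2: S(2,0) = 36.5807; S(2,1) = 26.8300; S(2,2) = 19.6784
  k=3: S(3,0) = 42.7137; S(3,1) = 31.3283; S(3,2) = 22.9776; S(3,3) = 16.8529
Terminal payoffs V(N, i) = max(S_T - K, 0):
  V(3,0) = 14.203741; V(3,1) = 2.818263; V(3,2) = 0.000000; V(3,3) = 0.000000
Backward induction: V(k, i) = exp(-r*dt) * [p * V(k+1, i) + (1-p) * V(k+1, i+1)].
  V(2,0) = exp(-r*dt) * [p*14.203741 + (1-p)*2.818263] = 8.452994
  V(2,1) = exp(-r*dt) * [p*2.818263 + (1-p)*0.000000] = 1.404127
  V(2,2) = exp(-r*dt) * [p*0.000000 + (1-p)*0.000000] = 0.000000
  V(1,0) = exp(-r*dt) * [p*8.452994 + (1-p)*1.404127] = 4.897216
  V(1,1) = exp(-r*dt) * [p*1.404127 + (1-p)*0.000000] = 0.699570
  V(0,0) = exp(-r*dt) * [p*4.897216 + (1-p)*0.699570] = 2.781559


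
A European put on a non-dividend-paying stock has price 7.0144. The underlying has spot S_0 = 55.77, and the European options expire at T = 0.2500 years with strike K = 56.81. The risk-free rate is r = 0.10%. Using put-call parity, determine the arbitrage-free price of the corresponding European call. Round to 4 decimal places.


Answer: Call price = 5.9886

Derivation:
Put-call parity: C - P = S_0 * exp(-qT) - K * exp(-rT).
S_0 * exp(-qT) = 55.7700 * 1.00000000 = 55.77000000
K * exp(-rT) = 56.8100 * 0.99975003 = 56.79579928
C = P + S*exp(-qT) - K*exp(-rT)
C = 7.0144 + 55.77000000 - 56.79579928 = 5.9886


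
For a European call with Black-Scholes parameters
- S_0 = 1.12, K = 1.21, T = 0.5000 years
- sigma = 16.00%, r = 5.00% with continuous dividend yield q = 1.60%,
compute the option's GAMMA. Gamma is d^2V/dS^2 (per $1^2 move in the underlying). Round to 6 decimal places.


Answer: Gamma = 2.788317

Derivation:
d1 = -0.4763396044; d2 = -0.5894766893
phi(d1) = 0.3561553587; exp(-qT) = 0.9920319148; exp(-rT) = 0.9753099120
Gamma = exp(-qT) * phi(d1) / (S * sigma * sqrt(T)) = 0.9920319148 * 0.3561553587 / (1.1200 * 0.1600 * 0.7071067812) = 2.788317


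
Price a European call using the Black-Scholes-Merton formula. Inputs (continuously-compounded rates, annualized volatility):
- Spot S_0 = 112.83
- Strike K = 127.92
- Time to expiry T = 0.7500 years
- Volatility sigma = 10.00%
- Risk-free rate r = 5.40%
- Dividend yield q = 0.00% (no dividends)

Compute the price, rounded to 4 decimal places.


d1 = (ln(S/K) + (r - q + 0.5*sigma^2) * T) / (sigma * sqrt(T)) = -0.93845754
d2 = d1 - sigma * sqrt(T) = -1.02506008
exp(-rT) = 0.96030916; exp(-qT) = 1.00000000
C = S_0 * exp(-qT) * N(d1) - K * exp(-rT) * N(d2)
N(d1) = 0.17400466; N(d2) = 0.15266742
C = 112.8300 * 1.00000000 * 0.17400466 - 127.9200 * 0.96030916 * 0.15266742 = 0.8789

Answer: Price = 0.8789


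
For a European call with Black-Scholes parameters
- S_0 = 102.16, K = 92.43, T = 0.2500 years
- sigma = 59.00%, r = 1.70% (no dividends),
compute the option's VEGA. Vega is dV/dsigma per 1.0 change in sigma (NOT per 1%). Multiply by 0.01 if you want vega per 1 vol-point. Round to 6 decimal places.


d1 = 0.5011902049; d2 = 0.2061902049
phi(d1) = 0.3518556249; exp(-qT) = 1.0000000000; exp(-rT) = 0.9957590185
Vega = S * exp(-qT) * phi(d1) * sqrt(T) = 102.1600 * 1.0000000000 * 0.3518556249 * 0.5000000000 = 17.972785

Answer: Vega = 17.972785


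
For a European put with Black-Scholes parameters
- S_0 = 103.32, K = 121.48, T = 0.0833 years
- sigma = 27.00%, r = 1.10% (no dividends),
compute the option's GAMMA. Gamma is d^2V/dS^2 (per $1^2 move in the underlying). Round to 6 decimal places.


d1 = -2.0271113033; d2 = -2.1050379997
phi(d1) = 0.0511225979; exp(-qT) = 1.0000000000; exp(-rT) = 0.9990841197
Gamma = exp(-qT) * phi(d1) / (S * sigma * sqrt(T)) = 1.0000000000 * 0.0511225979 / (103.3200 * 0.2700 * 0.2886173938) = 0.006350

Answer: Gamma = 0.006350


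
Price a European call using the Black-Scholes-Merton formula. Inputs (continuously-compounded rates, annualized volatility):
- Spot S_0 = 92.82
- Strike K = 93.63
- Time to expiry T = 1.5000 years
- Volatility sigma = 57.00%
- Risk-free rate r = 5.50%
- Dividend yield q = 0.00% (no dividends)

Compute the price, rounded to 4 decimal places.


Answer: Price = 27.8670

Derivation:
d1 = (ln(S/K) + (r - q + 0.5*sigma^2) * T) / (sigma * sqrt(T)) = 0.45478328
d2 = d1 - sigma * sqrt(T) = -0.24332130
exp(-rT) = 0.92081144; exp(-qT) = 1.00000000
C = S_0 * exp(-qT) * N(d1) - K * exp(-rT) * N(d2)
N(d1) = 0.67536742; N(d2) = 0.40387825
C = 92.8200 * 1.00000000 * 0.67536742 - 93.6300 * 0.92081144 * 0.40387825 = 27.8670


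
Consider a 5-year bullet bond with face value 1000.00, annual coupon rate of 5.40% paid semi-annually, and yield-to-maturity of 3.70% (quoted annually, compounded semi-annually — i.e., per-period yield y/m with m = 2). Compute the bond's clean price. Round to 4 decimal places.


Answer: Price = 1076.9547

Derivation:
Coupon per period c = face * coupon_rate / m = 27.000000
Periods per year m = 2; per-period yield y/m = 0.018500
Number of cashflows N = 10
Cashflows (t years, CF_t, discount factor 1/(1+y/m)^(m*t), PV):
  t = 0.5000: CF_t = 27.000000, DF = 0.981836, PV = 26.509573
  t = 1.0000: CF_t = 27.000000, DF = 0.964002, PV = 26.028054
  t = 1.5000: CF_t = 27.000000, DF = 0.946492, PV = 25.555281
  t = 2.0000: CF_t = 27.000000, DF = 0.929300, PV = 25.091096
  t = 2.5000: CF_t = 27.000000, DF = 0.912420, PV = 24.635342
  t = 3.0000: CF_t = 27.000000, DF = 0.895847, PV = 24.187867
  t = 3.5000: CF_t = 27.000000, DF = 0.879575, PV = 23.748519
  t = 4.0000: CF_t = 27.000000, DF = 0.863598, PV = 23.317152
  t = 4.5000: CF_t = 27.000000, DF = 0.847912, PV = 22.893620
  t = 5.0000: CF_t = 1027.000000, DF = 0.832510, PV = 854.988179
Price P = sum_t PV_t = 1076.954682


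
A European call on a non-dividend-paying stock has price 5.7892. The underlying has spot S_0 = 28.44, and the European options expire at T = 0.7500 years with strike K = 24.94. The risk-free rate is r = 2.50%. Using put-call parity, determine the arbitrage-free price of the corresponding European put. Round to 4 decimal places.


Answer: Put price = 1.8259

Derivation:
Put-call parity: C - P = S_0 * exp(-qT) - K * exp(-rT).
S_0 * exp(-qT) = 28.4400 * 1.00000000 = 28.44000000
K * exp(-rT) = 24.9400 * 0.98142469 = 24.47673171
P = C - S*exp(-qT) + K*exp(-rT)
P = 5.7892 - 28.44000000 + 24.47673171 = 1.8259


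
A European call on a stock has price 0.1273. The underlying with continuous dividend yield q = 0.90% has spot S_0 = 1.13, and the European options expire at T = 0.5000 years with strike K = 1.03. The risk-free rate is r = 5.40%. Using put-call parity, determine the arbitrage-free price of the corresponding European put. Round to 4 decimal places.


Answer: Put price = 0.0049

Derivation:
Put-call parity: C - P = S_0 * exp(-qT) - K * exp(-rT).
S_0 * exp(-qT) = 1.1300 * 0.99551011 = 1.12492642
K * exp(-rT) = 1.0300 * 0.97336124 = 1.00256208
P = C - S*exp(-qT) + K*exp(-rT)
P = 0.1273 - 1.12492642 + 1.00256208 = 0.0049


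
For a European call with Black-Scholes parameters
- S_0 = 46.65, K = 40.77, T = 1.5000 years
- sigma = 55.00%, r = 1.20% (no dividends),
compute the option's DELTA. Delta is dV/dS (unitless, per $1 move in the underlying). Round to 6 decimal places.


d1 = 0.5635331887; d2 = -0.1100764906
phi(d1) = 0.3403695430; exp(-qT) = 1.0000000000; exp(-rT) = 0.9821610324
N(d1) = 0.7134640665
Delta = exp(-qT) * N(d1) = 1.0000000000 * 0.7134640665 = 0.713464

Answer: Delta = 0.713464
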